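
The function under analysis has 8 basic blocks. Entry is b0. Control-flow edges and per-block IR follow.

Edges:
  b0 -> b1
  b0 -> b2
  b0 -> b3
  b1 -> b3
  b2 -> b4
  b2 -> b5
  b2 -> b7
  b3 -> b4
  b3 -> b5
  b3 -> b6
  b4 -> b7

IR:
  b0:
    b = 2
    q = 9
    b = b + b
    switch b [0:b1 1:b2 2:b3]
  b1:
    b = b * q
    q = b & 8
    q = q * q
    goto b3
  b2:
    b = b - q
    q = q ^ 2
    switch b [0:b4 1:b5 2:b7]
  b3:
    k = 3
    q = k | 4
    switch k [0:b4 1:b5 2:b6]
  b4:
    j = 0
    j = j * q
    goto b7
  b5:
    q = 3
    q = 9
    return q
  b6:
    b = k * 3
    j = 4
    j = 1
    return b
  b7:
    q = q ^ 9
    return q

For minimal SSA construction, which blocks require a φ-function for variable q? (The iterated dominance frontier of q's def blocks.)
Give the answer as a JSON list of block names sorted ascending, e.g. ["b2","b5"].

Answer: ["b3", "b4", "b5", "b7"]

Working:
idom tree: b1←b0 b2←b0 b3←b0 b4←b0 b5←b0 b6←b3 b7←b0
Join-block Dom:
  b3: preds {b0,b1}: {b0} ∩ {b0,b1} = {b0}; idom=b0
  b4: preds {b2,b3}: {b0,b2} ∩ {b0,b3} = {b0}; idom=b0
  b5: preds {b2,b3}: {b0,b2} ∩ {b0,b3} = {b0}; idom=b0
  b7: preds {b2,b4}: {b0,b2} ∩ {b0,b4} = {b0}; idom=b0

DF walk-up:
  join b3 pred b0: · stop@b0
  join b3 pred b1: b1 stop@b0
  join b4 pred b2: b2 stop@b0
  join b4 pred b3: b3 stop@b0
  join b5 pred b2: b2 stop@b0
  join b5 pred b3: b3 stop@b0
  join b7 pred b2: b2 stop@b0
  join b7 pred b4: b4 stop@b0
  b0: DF=∅
  b1: DF={b3}
  b2: DF={b4,b5,b7}
  b3: DF={b4,b5}
  b4: DF={b7}
  b5: DF=∅
  b6: DF=∅
  b7: DF=∅

φ for q: defs {b0,b1,b2,b3,b5,b7}
  DF⁺ = {b3,b4,b5,b7}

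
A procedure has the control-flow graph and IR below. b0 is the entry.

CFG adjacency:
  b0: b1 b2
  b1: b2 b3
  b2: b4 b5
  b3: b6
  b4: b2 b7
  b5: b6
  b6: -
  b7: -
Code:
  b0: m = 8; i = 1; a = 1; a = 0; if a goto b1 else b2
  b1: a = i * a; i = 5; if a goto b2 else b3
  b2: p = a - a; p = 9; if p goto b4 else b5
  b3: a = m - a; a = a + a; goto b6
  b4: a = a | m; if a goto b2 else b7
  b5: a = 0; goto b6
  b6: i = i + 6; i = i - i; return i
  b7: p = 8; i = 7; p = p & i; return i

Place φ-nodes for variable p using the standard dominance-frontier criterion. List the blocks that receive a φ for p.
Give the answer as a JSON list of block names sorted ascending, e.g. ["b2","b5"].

idom tree: b1←b0 b2←b0 b3←b1 b4←b2 b5←b2 b6←b0 b7←b4
Dom∩ at merges:
  b2: preds {b0,b1,b4}: {b0} ∩ {b0,b1} ∩ {b0,b2,b4} = {b0}; idom=b0
  b6: preds {b3,b5}: {b0,b1,b3} ∩ {b0,b2,b5} = {b0}; idom=b0

Frontier:
  join b2 pred b0: · stop@b0
  join b2 pred b1: b1 stop@b0
  join b2 pred b4: b4→b2 stop@b0
  join b6 pred b3: b3→b1 stop@b0
  join b6 pred b5: b5→b2 stop@b0
  b0 → ∅
  b1 → {b2,b6}
  b2 → {b2,b6}
  b3 → {b6}
  b4 → {b2}
  b5 → {b6}
  b6 → ∅
  b7 → ∅

φ for p: defs {b2,b7}
  DF⁺ = {b2,b6}

Answer: ["b2", "b6"]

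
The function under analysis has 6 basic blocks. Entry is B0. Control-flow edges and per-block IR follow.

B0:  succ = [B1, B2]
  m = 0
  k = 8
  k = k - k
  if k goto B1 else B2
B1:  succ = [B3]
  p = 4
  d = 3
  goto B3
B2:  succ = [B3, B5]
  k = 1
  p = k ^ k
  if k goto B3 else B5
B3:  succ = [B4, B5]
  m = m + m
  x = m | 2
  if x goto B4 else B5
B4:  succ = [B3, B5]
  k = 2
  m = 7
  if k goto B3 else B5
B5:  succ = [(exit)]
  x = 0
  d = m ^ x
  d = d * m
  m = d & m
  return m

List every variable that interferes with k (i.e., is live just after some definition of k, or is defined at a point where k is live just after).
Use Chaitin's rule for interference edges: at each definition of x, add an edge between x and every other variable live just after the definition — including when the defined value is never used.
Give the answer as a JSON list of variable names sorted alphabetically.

Block summaries:
  B0 def {k,m} use ∅
  B1 def {d,p} use ∅
  B2 def {k,p} use ∅
  B3 def {m,x} use {m}
  B4 def {k,m} use ∅
  B5 def {d,m,x} use {m}

Liveness:
  live B0: ∅→{m}
  live B1: {m}→{m}
  live B2: {m}→{m}
  live B3: {m}→{m}
  live B4: ∅→{m}
  live B5: {m}→∅

Interfere edges:
  d — {m}
  k — {m,p}
  m — {d,k,p,x}
  p — {k,m}
  x — {m}

N(k) = ["m", "p"]

Answer: ["m", "p"]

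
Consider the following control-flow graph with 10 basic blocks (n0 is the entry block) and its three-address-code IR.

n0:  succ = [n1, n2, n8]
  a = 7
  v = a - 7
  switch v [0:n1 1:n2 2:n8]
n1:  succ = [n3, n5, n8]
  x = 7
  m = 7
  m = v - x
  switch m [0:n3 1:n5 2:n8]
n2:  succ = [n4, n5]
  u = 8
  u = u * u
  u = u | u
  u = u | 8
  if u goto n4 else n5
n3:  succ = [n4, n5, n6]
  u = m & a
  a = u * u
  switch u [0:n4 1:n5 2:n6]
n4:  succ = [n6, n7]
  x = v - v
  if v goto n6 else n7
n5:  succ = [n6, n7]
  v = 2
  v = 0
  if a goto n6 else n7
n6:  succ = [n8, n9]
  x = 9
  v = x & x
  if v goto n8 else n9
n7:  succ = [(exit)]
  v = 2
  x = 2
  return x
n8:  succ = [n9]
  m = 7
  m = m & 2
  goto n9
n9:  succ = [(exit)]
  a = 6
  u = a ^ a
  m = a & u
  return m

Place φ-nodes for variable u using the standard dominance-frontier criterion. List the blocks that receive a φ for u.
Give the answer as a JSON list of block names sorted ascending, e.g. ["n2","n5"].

Answer: ["n4", "n5", "n6", "n7", "n8", "n9"]

Analysis:
idom tree: n1←n0 n2←n0 n3←n1 n4←n0 n5←n0 n6←n0 n7←n0 n8←n0 n9←n0
Dom at joins:
  n4: preds {n2,n3}: {n0,n2} ∩ {n0,n1,n3} = {n0}; idom=n0
  n5: preds {n1,n2,n3}: {n0,n1} ∩ {n0,n2} ∩ {n0,n1,n3} = {n0}; idom=n0
  n6: preds {n3,n4,n5}: {n0,n1,n3} ∩ {n0,n4} ∩ {n0,n5} = {n0}; idom=n0
  n7: preds {n4,n5}: {n0,n4} ∩ {n0,n5} = {n0}; idom=n0
  n8: preds {n0,n1,n6}: {n0} ∩ {n0,n1} ∩ {n0,n6} = {n0}; idom=n0
  n9: preds {n6,n8}: {n0,n6} ∩ {n0,n8} = {n0}; idom=n0

DF walk-up:
  join n4 pred n2: n2 stop@n0
  join n4 pred n3: n3→n1 stop@n0
  join n5 pred n1: n1 stop@n0
  join n5 pred n2: n2 stop@n0
  join n5 pred n3: n3→n1 stop@n0
  join n6 pred n3: n3→n1 stop@n0
  join n6 pred n4: n4 stop@n0
  join n6 pred n5: n5 stop@n0
  join n7 pred n4: n4 stop@n0
  join n7 pred n5: n5 stop@n0
  join n8 pred n0: · stop@n0
  join n8 pred n1: n1 stop@n0
  join n8 pred n6: n6 stop@n0
  join n9 pred n6: n6 stop@n0
  join n9 pred n8: n8 stop@n0
  n0 → ∅
  n1 → {n4,n5,n6,n8}
  n2 → {n4,n5}
  n3 → {n4,n5,n6}
  n4 → {n6,n7}
  n5 → {n6,n7}
  n6 → {n8,n9}
  n7 → ∅
  n8 → {n9}
  n9 → ∅

φ for u: defs {n2,n3,n9}
  DF⁺ = {n4,n5,n6,n7,n8,n9}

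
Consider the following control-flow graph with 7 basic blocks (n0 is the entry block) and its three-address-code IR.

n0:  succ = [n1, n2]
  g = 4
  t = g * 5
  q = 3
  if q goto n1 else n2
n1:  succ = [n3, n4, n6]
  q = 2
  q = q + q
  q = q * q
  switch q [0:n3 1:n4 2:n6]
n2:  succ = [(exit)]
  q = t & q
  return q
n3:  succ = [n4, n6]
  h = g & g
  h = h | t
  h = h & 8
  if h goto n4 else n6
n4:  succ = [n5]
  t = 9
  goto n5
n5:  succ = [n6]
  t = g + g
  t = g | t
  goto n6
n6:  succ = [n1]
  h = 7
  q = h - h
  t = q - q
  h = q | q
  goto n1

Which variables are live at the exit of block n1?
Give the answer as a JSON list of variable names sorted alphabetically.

def/use:
  n0: {g,q,t} / ∅
  n1: {q} / ∅
  n2: {q} / {q,t}
  n3: {h} / {g,t}
  n4: {t} / ∅
  n5: {t} / {g}
  n6: {h,q,t} / ∅

Backward fixpoint:
  n0 li=∅ lo={g,q,t}
  n1 li={g,t} lo={g,t}
  n2 li={q,t} lo=∅
  n3 li={g,t} lo={g}
  n4 li={g} lo={g}
  n5 li={g} lo={g}
  n6 li={g} lo={g,t}

live-out(n1) = ["g", "t"]

Answer: ["g", "t"]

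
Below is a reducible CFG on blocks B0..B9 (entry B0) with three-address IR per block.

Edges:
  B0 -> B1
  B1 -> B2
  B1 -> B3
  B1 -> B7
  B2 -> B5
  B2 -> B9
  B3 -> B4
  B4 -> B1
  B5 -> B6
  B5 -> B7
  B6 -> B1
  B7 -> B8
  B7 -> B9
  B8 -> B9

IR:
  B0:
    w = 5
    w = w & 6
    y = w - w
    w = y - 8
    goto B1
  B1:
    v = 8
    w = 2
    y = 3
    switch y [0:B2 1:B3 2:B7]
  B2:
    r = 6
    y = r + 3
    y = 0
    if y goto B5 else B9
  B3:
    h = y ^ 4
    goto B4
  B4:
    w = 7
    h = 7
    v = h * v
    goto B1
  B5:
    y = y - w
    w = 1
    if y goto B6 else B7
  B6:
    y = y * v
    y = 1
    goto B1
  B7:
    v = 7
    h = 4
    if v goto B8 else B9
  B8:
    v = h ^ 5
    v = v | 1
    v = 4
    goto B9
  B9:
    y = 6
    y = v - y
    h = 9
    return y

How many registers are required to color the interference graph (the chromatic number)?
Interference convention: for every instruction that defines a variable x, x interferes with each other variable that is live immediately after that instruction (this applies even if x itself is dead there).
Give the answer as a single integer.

Block summaries:
  B0 def {w,y} use ∅
  B1 def {v,w,y} use ∅
  B2 def {r,y} use ∅
  B3 def {h} use {y}
  B4 def {h,v,w} use {v}
  B5 def {w,y} use {w,y}
  B6 def {y} use {v,y}
  B7 def {h,v} use ∅
  B8 def {v} use {h}
  B9 def {h,y} use {v}

Liveness:
  B0 li=∅ lo=∅
  B1 li=∅ lo={v,w,y}
  B2 li={v,w} lo={v,w,y}
  B3 li={v,y} lo={v}
  B4 li={v} lo=∅
  B5 li={v,w,y} lo={v,y}
  B6 li={v,y} lo=∅
  B7 li=∅ lo={h,v}
  B8 li={h} lo={v}
  B9 li={v} lo=∅

Interfere edges:
  h — {v,y}
  r — {v,w}
  v — {h,r,w,y}
  w — {r,v,y}
  y — {h,v,w}

Colouring:
  lower bound: {h,v,y} mutually conflict ⇒ χ ≥ 3
  3-colouring: c0={v}  c1={h,w}  c2={r,y}
  χ = 3

Answer: 3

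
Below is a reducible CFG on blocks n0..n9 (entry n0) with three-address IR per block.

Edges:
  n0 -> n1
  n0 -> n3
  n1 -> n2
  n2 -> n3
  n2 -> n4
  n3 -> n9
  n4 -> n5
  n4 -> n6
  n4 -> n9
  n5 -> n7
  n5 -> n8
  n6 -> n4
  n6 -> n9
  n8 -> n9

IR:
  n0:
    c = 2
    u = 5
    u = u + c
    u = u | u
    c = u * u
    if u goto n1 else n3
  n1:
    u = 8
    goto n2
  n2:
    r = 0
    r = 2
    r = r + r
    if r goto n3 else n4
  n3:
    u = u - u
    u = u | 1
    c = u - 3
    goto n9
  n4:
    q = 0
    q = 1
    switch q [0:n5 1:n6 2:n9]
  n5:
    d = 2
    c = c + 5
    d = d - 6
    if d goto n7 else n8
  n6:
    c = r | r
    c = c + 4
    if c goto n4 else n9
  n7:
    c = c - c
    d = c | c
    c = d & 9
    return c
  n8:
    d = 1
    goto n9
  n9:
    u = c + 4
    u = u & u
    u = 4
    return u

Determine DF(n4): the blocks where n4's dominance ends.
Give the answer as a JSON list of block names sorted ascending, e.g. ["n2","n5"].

Answer: ["n4", "n9"]

Analysis:
idom tree: n1←n0 n2←n1 n3←n0 n4←n2 n5←n4 n6←n4 n7←n5 n8←n5 n9←n0
Dom at joins:
  n3: preds {n0,n2}: {n0} ∩ {n0,n1,n2} = {n0}; idom=n0
  n4: preds {n2,n6}: {n0,n1,n2} ∩ {n0,n1,n2,n4,n6} = {n0,n1,n2}; idom=n2
  n9: preds {n3,n4,n6,n8}: {n0,n3} ∩ {n0,n1,n2,n4} ∩ {n0,n1,n2,n4,n6} ∩ {n0,n1,n2,n4,n5,n8} = {n0}; idom=n0

Frontier:
  join n3 pred n0: · stop@n0
  join n3 pred n2: n2→n1 stop@n0
  join n4 pred n2: · stop@n2
  join n4 pred n6: n6→n4 stop@n2
  join n9 pred n3: n3 stop@n0
  join n9 pred n4: n4→n2→n1 stop@n0
  join n9 pred n6: n6→n4→n2→n1 stop@n0
  join n9 pred n8: n8→n5→n4→n2→n1 stop@n0
  n0 → ∅
  n1 → {n3,n9}
  n2 → {n3,n9}
  n3 → {n9}
  n4 → {n4,n9}
  n5 → {n9}
  n6 → {n4,n9}
  n7 → ∅
  n8 → {n9}
  n9 → ∅

DF(n4) = ["n4", "n9"]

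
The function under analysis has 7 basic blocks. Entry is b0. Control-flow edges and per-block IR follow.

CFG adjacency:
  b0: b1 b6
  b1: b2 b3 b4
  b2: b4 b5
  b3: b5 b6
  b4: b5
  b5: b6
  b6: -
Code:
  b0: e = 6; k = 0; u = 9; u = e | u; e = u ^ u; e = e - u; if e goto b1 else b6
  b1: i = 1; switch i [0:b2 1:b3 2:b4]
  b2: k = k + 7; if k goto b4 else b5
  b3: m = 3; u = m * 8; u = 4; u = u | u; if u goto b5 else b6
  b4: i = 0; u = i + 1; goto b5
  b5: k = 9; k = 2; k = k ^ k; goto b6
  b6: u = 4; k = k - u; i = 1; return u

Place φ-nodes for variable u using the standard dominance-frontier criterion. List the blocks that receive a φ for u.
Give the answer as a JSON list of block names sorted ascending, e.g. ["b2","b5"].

idom tree: b1←b0 b2←b1 b3←b1 b4←b1 b5←b1 b6←b0
Dom∩ at merges:
  b4: preds {b1,b2}: {b0,b1} ∩ {b0,b1,b2} = {b0,b1}; idom=b1
  b5: preds {b2,b3,b4}: {b0,b1,b2} ∩ {b0,b1,b3} ∩ {b0,b1,b4} = {b0,b1}; idom=b1
  b6: preds {b0,b3,b5}: {b0} ∩ {b0,b1,b3} ∩ {b0,b1,b5} = {b0}; idom=b0

DF derivation:
  b4←b1: walk · to b1
  b4←b2: walk b2 to b1
  b5←b2: walk b2 to b1
  b5←b3: walk b3 to b1
  b5←b4: walk b4 to b1
  b6←b0: walk · to b0
  b6←b3: walk b3→b1 to b0
  b6←b5: walk b5→b1 to b0
  DF(b0)=∅
  DF(b1)={b6}
  DF(b2)={b4,b5}
  DF(b3)={b5,b6}
  DF(b4)={b5}
  DF(b5)={b6}
  DF(b6)=∅

φ for u: defs {b0,b3,b4,b6}
  DF⁺ = {b5,b6}

Answer: ["b5", "b6"]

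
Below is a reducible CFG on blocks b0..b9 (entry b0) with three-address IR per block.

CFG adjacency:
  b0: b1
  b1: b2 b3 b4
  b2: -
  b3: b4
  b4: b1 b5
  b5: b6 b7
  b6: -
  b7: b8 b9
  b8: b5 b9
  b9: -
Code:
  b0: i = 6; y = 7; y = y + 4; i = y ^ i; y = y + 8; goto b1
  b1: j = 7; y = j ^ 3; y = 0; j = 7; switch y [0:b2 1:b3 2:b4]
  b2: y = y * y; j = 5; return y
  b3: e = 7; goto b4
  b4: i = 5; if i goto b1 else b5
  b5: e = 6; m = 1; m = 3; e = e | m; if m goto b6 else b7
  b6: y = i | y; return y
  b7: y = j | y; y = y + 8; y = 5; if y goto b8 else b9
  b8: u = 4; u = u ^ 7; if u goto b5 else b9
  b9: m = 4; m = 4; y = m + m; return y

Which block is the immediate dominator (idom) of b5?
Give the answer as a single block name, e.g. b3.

Answer: b4

Analysis:
idom tree: b1←b0 b2←b1 b3←b1 b4←b1 b5←b4 b6←b5 b7←b5 b8←b7 b9←b7
Dom at joins:
  b1: preds {b0,b4}: {b0} ∩ {b0,b1,b4} = {b0}; idom=b0
  b4: preds {b1,b3}: {b0,b1} ∩ {b0,b1,b3} = {b0,b1}; idom=b1
  b5: preds {b4,b8}: {b0,b1,b4} ∩ {b0,b1,b4,b5,b7,b8} = {b0,b1,b4}; idom=b4
  b9: preds {b7,b8}: {b0,b1,b4,b5,b7} ∩ {b0,b1,b4,b5,b7,b8} = {b0,b1,b4,b5,b7}; idom=b7

idom(b5) = b4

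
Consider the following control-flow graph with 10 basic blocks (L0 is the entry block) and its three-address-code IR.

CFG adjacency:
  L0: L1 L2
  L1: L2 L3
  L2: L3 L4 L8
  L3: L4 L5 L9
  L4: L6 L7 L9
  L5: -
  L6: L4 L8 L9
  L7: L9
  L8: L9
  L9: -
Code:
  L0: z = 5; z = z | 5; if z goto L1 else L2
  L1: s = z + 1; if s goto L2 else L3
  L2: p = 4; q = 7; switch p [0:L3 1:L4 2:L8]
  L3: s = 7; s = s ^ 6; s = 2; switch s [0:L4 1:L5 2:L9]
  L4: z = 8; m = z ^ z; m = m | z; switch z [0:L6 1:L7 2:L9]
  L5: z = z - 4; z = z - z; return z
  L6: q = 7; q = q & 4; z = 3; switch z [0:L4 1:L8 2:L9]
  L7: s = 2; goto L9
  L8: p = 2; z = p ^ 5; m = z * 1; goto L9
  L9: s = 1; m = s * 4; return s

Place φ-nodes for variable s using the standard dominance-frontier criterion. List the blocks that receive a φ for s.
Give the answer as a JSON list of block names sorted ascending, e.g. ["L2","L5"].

Answer: ["L2", "L3", "L4", "L8", "L9"]

Working:
idom tree: L1←L0 L2←L0 L3←L0 L4←L0 L5←L3 L6←L4 L7←L4 L8←L0 L9←L0
Dom at joins:
  L2: preds {L0,L1}: {L0} ∩ {L0,L1} = {L0}; idom=L0
  L3: preds {L1,L2}: {L0,L1} ∩ {L0,L2} = {L0}; idom=L0
  L4: preds {L2,L3,L6}: {L0,L2} ∩ {L0,L3} ∩ {L0,L4,L6} = {L0}; idom=L0
  L8: preds {L2,L6}: {L0,L2} ∩ {L0,L4,L6} = {L0}; idom=L0
  L9: preds {L3,L4,L6,L7,L8}: {L0,L3} ∩ {L0,L4} ∩ {L0,L4,L6} ∩ {L0,L4,L7} ∩ {L0,L8} = {L0}; idom=L0

Frontier:
  join L2 pred L0: · stop@L0
  join L2 pred L1: L1 stop@L0
  join L3 pred L1: L1 stop@L0
  join L3 pred L2: L2 stop@L0
  join L4 pred L2: L2 stop@L0
  join L4 pred L3: L3 stop@L0
  join L4 pred L6: L6→L4 stop@L0
  join L8 pred L2: L2 stop@L0
  join L8 pred L6: L6→L4 stop@L0
  join L9 pred L3: L3 stop@L0
  join L9 pred L4: L4 stop@L0
  join L9 pred L6: L6→L4 stop@L0
  join L9 pred L7: L7→L4 stop@L0
  join L9 pred L8: L8 stop@L0
  L0: DF=∅
  L1: DF={L2,L3}
  L2: DF={L3,L4,L8}
  L3: DF={L4,L9}
  L4: DF={L4,L8,L9}
  L5: DF=∅
  L6: DF={L4,L8,L9}
  L7: DF={L9}
  L8: DF={L9}
  L9: DF=∅

φ for s: defs {L1,L3,L7,L9}
  DF⁺ = {L2,L3,L4,L8,L9}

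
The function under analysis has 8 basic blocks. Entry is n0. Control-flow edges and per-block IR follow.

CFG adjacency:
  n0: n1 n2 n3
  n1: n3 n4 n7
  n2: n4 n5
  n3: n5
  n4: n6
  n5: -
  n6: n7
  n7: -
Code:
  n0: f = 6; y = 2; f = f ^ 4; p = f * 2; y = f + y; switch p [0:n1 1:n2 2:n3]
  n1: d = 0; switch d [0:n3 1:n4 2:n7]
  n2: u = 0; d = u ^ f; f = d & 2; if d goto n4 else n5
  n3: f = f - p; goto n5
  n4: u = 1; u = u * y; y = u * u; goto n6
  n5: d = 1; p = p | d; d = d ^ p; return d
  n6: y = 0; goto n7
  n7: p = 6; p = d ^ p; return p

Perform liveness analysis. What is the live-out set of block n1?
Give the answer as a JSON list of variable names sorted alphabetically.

Answer: ["d", "f", "p", "y"]

Analysis:
Block summaries:
  n0 def {f,p,y} use ∅
  n1 def {d} use ∅
  n2 def {d,f,u} use {f}
  n3 def {f} use {f,p}
  n4 def {u,y} use {y}
  n5 def {d,p} use {p}
  n6 def {y} use ∅
  n7 def {p} use {d}

Live sets:
  n0: in=∅ out={f,p,y}
  n1: in={f,p,y} out={d,f,p,y}
  n2: in={f,p,y} out={d,p,y}
  n3: in={f,p} out={p}
  n4: in={d,y} out={d}
  n5: in={p} out=∅
  n6: in={d} out={d}
  n7: in={d} out=∅

live-out(n1) = ["d", "f", "p", "y"]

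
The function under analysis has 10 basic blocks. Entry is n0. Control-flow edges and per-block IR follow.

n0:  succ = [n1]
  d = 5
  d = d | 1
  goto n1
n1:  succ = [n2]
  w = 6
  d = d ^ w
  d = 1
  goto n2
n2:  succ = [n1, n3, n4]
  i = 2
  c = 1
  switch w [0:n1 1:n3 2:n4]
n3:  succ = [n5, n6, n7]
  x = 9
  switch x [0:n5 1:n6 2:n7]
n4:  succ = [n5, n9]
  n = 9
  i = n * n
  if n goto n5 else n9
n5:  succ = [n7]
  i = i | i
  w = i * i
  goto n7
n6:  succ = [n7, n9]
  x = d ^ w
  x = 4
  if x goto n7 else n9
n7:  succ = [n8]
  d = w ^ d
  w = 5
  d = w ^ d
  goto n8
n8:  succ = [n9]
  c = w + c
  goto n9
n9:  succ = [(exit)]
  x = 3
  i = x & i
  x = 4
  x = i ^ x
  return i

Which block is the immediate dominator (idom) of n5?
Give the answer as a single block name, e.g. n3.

Answer: n2

Analysis:
idom tree: n1←n0 n2←n1 n3←n2 n4←n2 n5←n2 n6←n3 n7←n2 n8←n7 n9←n2
Dom at joins:
  n1: preds {n0,n2}: {n0} ∩ {n0,n1,n2} = {n0}; idom=n0
  n5: preds {n3,n4}: {n0,n1,n2,n3} ∩ {n0,n1,n2,n4} = {n0,n1,n2}; idom=n2
  n7: preds {n3,n5,n6}: {n0,n1,n2,n3} ∩ {n0,n1,n2,n5} ∩ {n0,n1,n2,n3,n6} = {n0,n1,n2}; idom=n2
  n9: preds {n4,n6,n8}: {n0,n1,n2,n4} ∩ {n0,n1,n2,n3,n6} ∩ {n0,n1,n2,n7,n8} = {n0,n1,n2}; idom=n2

idom(n5) = n2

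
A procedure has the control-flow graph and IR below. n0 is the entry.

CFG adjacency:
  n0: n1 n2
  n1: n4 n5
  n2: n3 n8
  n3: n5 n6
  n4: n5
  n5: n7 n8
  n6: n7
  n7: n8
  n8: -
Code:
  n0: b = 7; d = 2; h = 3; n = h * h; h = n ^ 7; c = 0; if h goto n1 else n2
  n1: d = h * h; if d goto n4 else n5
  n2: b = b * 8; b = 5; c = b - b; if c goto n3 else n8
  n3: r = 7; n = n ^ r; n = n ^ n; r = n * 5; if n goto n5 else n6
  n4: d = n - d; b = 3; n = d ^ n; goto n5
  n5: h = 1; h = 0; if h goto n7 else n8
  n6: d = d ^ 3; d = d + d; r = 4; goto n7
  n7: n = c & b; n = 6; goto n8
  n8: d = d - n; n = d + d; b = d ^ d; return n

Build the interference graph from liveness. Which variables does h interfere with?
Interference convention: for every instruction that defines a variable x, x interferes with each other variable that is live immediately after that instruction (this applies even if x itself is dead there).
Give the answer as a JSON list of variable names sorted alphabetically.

Answer: ["b", "c", "d", "n"]

Working:
Block summaries:
  n0: {b,c,d,h,n} / ∅
  n1: {d} / {h}
  n2: {b,c} / {b}
  n3: {n,r} / {n}
  n4: {b,d,n} / {d,n}
  n5: {h} / ∅
  n6: {d,r} / {d}
  n7: {n} / {b,c}
  n8: {b,d,n} / {d,n}

Liveness:
  n0 li=∅ lo={b,c,d,h,n}
  n1 li={b,c,h,n} lo={b,c,d,n}
  n2 li={b,d,n} lo={b,c,d,n}
  n3 li={b,c,d,n} lo={b,c,d,n}
  n4 li={c,d,n} lo={b,c,d,n}
  n5 li={b,c,d,n} lo={b,c,d,n}
  n6 li={b,c,d} lo={b,c,d}
  n7 li={b,c,d} lo={d,n}
  n8 li={d,n} lo=∅

Conflict graph:
  b↔{c,d,h,n,r}
  c↔{b,d,h,n,r}
  d↔{b,c,h,n,r}
  h↔{b,c,d,n}
  n↔{b,c,d,h,r}
  r↔{b,c,d,n}

N(h) = ["b", "c", "d", "n"]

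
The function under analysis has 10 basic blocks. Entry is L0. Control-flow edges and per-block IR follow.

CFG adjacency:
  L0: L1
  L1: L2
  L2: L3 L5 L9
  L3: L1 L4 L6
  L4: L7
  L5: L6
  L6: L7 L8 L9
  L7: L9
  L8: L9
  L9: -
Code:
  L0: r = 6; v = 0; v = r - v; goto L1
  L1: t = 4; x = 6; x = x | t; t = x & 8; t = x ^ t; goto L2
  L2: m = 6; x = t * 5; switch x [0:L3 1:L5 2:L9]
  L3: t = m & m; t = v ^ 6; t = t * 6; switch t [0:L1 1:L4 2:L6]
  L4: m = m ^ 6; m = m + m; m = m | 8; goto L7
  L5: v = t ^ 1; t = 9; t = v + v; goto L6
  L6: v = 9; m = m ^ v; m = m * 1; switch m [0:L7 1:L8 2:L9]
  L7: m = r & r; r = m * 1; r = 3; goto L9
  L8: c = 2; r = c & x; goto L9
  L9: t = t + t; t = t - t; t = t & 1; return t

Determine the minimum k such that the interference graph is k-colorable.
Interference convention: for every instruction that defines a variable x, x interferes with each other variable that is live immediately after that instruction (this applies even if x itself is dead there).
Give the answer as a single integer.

Block summaries:
  L0 def {r,v} use ∅
  L1 def {t,x} use ∅
  L2 def {m,x} use {t}
  L3 def {t} use {m,v}
  L4 def {m} use {m}
  L5 def {t,v} use {t}
  L6 def {m,v} use {m}
  L7 def {m,r} use {r}
  L8 def {c,r} use {x}
  L9 def {t} use {t}

Backward fixpoint:
  live L0: ∅→{r,v}
  live L1: {r,v}→{r,t,v}
  live L2: {r,t,v}→{m,r,t,v,x}
  live L3: {m,r,v,x}→{m,r,t,v,x}
  live L4: {m,r,t}→{r,t}
  live L5: {m,r,t,x}→{m,r,t,x}
  live L6: {m,r,t,x}→{r,t,x}
  live L7: {r,t}→{t}
  live L8: {t,x}→{t}
  live L9: {t}→∅

Interfere edges:
  c — {t,x}
  m — {r,t,v,x}
  r — {m,t,v,x}
  t — {c,m,r,v,x}
  v — {m,r,t,x}
  x — {c,m,r,t,v}

Registers:
  {m,r,t,v,x} pairwise interfere (5-clique) ⇒ χ ≥ 5
  assign c→R2 m→R2 r→R3 t→R0 v→R4 x→R1 — no edge inside a register ⇒ χ ≤ 5
  χ = 5

Answer: 5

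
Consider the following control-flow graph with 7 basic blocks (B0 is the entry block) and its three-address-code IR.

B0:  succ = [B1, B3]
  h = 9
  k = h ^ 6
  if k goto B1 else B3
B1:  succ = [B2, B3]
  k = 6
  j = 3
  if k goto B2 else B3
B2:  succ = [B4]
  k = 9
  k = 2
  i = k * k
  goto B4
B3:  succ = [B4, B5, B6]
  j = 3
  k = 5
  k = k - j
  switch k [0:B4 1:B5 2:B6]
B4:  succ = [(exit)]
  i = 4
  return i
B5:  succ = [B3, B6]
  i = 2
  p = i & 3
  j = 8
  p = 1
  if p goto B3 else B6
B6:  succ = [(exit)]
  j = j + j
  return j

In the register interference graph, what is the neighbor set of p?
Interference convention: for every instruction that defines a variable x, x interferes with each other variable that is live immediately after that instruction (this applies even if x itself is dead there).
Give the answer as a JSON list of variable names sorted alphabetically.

def/use:
  B0: def={h,k} ue=∅
  B1: def={j,k} ue=∅
  B2: def={i,k} ue=∅
  B3: def={j,k} ue=∅
  B4: def={i} ue=∅
  B5: def={i,j,p} ue=∅
  B6: def={j} ue={j}

Backward fixpoint:
  B0 li=∅ lo=∅
  B1 li=∅ lo=∅
  B2 li=∅ lo=∅
  B3 li=∅ lo={j}
  B4 li=∅ lo=∅
  B5 li=∅ lo={j}
  B6 li={j} lo=∅

Interfere edges:
  h↔∅
  i↔∅
  j↔{k,p}
  k↔{j}
  p↔{j}

N(p) = ["j"]

Answer: ["j"]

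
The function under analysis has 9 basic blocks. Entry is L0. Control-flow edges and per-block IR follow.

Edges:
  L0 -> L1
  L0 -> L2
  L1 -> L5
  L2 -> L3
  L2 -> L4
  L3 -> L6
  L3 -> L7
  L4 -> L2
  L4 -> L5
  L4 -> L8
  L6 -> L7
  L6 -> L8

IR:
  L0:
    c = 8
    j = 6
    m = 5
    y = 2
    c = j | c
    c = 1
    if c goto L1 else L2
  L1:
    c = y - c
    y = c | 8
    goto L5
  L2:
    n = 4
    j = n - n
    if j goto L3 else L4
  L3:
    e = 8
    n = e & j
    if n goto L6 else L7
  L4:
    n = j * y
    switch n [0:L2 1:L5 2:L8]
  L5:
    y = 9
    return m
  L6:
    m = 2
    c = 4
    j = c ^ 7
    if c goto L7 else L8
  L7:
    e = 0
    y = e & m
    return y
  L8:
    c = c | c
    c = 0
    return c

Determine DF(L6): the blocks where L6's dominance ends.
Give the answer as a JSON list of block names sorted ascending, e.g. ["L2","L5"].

idom tree: L1←L0 L2←L0 L3←L2 L4←L2 L5←L0 L6←L3 L7←L3 L8←L2
Dom∩ at merges:
  L2: preds {L0,L4}: {L0} ∩ {L0,L2,L4} = {L0}; idom=L0
  L5: preds {L1,L4}: {L0,L1} ∩ {L0,L2,L4} = {L0}; idom=L0
  L7: preds {L3,L6}: {L0,L2,L3} ∩ {L0,L2,L3,L6} = {L0,L2,L3}; idom=L3
  L8: preds {L4,L6}: {L0,L2,L4} ∩ {L0,L2,L3,L6} = {L0,L2}; idom=L2

Frontier:
  L2←L0: walk · to L0
  L2←L4: walk L4→L2 to L0
  L5←L1: walk L1 to L0
  L5←L4: walk L4→L2 to L0
  L7←L3: walk · to L3
  L7←L6: walk L6 to L3
  L8←L4: walk L4 to L2
  L8←L6: walk L6→L3 to L2
  DF(L0)=∅
  DF(L1)={L5}
  DF(L2)={L2,L5}
  DF(L3)={L8}
  DF(L4)={L2,L5,L8}
  DF(L5)=∅
  DF(L6)={L7,L8}
  DF(L7)=∅
  DF(L8)=∅

DF(L6) = ["L7", "L8"]

Answer: ["L7", "L8"]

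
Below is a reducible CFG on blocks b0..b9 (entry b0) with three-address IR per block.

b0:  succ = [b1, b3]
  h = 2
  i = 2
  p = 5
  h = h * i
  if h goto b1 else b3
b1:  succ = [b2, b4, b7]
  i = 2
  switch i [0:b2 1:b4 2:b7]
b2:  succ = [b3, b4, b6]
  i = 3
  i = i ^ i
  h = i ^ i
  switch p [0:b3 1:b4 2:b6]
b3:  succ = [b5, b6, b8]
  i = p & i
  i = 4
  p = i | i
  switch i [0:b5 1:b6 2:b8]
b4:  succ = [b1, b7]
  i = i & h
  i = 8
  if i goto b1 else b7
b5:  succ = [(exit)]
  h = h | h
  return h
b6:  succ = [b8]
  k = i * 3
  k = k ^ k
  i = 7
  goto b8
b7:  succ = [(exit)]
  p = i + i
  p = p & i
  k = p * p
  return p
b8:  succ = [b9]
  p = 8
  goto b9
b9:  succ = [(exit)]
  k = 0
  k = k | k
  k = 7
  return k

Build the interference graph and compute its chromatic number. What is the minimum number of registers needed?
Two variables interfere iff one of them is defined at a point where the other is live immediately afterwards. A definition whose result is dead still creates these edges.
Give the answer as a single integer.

def/use:
  b0 def {h,i,p} use ∅
  b1 def {i} use ∅
  b2 def {h,i} use {p}
  b3 def {i,p} use {i,p}
  b4 def {i} use {h,i}
  b5 def {h} use {h}
  b6 def {i,k} use {i}
  b7 def {k,p} use {i}
  b8 def {p} use ∅
  b9 def {k} use ∅

Liveness:
  b0 li=∅ lo={h,i,p}
  b1 li={h,p} lo={h,i,p}
  b2 li={p} lo={h,i,p}
  b3 li={h,i,p} lo={h,i}
  b4 li={h,i,p} lo={h,i,p}
  b5 li={h} lo=∅
  b6 li={i} lo=∅
  b7 li={i} lo=∅
  b8 li=∅ lo=∅
  b9 li=∅ lo=∅

Conflict graph:
  h↔{i,p}
  i↔{h,p}
  k↔{p}
  p↔{h,i,k}

Chromatic number:
  clique {h,i,p} ⇒ need ≥ 3
  3-colouring: r0={p}  r1={h,k}  r2={i}
  χ = 3

Answer: 3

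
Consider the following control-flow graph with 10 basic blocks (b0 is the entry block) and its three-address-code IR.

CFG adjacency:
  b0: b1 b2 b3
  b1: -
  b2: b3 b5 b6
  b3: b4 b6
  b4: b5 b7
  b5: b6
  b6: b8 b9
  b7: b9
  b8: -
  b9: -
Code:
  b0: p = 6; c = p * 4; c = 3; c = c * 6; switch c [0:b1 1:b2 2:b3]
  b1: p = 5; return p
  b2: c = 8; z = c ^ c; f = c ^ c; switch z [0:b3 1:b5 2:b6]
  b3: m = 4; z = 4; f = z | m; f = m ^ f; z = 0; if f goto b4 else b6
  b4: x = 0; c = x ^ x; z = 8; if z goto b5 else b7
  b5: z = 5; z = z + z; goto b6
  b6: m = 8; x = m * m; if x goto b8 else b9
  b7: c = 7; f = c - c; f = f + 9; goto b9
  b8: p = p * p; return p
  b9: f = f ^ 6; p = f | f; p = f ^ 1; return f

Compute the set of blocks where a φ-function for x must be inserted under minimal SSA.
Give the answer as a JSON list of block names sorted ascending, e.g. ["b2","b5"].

idom tree: b1←b0 b2←b0 b3←b0 b4←b3 b5←b0 b6←b0 b7←b4 b8←b6 b9←b0
Join-block Dom:
  b3: preds {b0,b2}: {b0} ∩ {b0,b2} = {b0}; idom=b0
  b5: preds {b2,b4}: {b0,b2} ∩ {b0,b3,b4} = {b0}; idom=b0
  b6: preds {b2,b3,b5}: {b0,b2} ∩ {b0,b3} ∩ {b0,b5} = {b0}; idom=b0
  b9: preds {b6,b7}: {b0,b6} ∩ {b0,b3,b4,b7} = {b0}; idom=b0

DF derivation:
  b3←b0: walk · to b0
  b3←b2: walk b2 to b0
  b5←b2: walk b2 to b0
  b5←b4: walk b4→b3 to b0
  b6←b2: walk b2 to b0
  b6←b3: walk b3 to b0
  b6←b5: walk b5 to b0
  b9←b6: walk b6 to b0
  b9←b7: walk b7→b4→b3 to b0
  DF(b0)=∅
  DF(b1)=∅
  DF(b2)={b3,b5,b6}
  DF(b3)={b5,b6,b9}
  DF(b4)={b5,b9}
  DF(b5)={b6}
  DF(b6)={b9}
  DF(b7)={b9}
  DF(b8)=∅
  DF(b9)=∅

φ for x: defs {b4,b6}
  DF⁺ = {b5,b6,b9}

Answer: ["b5", "b6", "b9"]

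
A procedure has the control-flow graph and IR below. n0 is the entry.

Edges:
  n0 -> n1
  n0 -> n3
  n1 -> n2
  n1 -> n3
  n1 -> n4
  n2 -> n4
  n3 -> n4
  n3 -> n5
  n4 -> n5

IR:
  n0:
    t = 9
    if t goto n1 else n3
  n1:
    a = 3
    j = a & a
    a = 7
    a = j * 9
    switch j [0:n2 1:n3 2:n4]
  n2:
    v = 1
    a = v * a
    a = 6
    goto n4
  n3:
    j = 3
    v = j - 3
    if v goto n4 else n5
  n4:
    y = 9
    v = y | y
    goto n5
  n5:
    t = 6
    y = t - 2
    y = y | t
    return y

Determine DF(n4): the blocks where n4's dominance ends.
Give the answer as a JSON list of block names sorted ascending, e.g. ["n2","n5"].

Answer: ["n5"]

Analysis:
idom tree: n1←n0 n2←n1 n3←n0 n4←n0 n5←n0
Join-block Dom:
  n3: preds {n0,n1}: {n0} ∩ {n0,n1} = {n0}; idom=n0
  n4: preds {n1,n2,n3}: {n0,n1} ∩ {n0,n1,n2} ∩ {n0,n3} = {n0}; idom=n0
  n5: preds {n3,n4}: {n0,n3} ∩ {n0,n4} = {n0}; idom=n0

DF derivation:
  join n3 pred n0: · stop@n0
  join n3 pred n1: n1 stop@n0
  join n4 pred n1: n1 stop@n0
  join n4 pred n2: n2→n1 stop@n0
  join n4 pred n3: n3 stop@n0
  join n5 pred n3: n3 stop@n0
  join n5 pred n4: n4 stop@n0
  n0: DF=∅
  n1: DF={n3,n4}
  n2: DF={n4}
  n3: DF={n4,n5}
  n4: DF={n5}
  n5: DF=∅

DF(n4) = ["n5"]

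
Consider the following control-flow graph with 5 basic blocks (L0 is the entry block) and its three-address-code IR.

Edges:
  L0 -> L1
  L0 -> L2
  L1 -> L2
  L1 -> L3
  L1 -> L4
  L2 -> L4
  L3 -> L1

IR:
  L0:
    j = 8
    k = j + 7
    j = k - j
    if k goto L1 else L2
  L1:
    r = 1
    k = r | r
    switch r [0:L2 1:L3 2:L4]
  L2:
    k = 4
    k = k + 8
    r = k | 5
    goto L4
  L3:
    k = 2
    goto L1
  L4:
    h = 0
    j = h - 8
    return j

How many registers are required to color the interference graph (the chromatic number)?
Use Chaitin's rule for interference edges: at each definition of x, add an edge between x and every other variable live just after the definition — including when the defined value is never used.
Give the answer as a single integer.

Answer: 2

Analysis:
Per-block:
  L0: def={j,k} ue=∅
  L1: def={k,r} ue=∅
  L2: def={k,r} ue=∅
  L3: def={k} ue=∅
  L4: def={h,j} ue=∅

Live sets:
  L0: in=∅ out=∅
  L1: in=∅ out=∅
  L2: in=∅ out=∅
  L3: in=∅ out=∅
  L4: in=∅ out=∅

Conflict graph:
  h — ∅
  j — {k}
  k — {j,r}
  r — {k}

Colouring:
  lower bound: {j,k} mutually conflict ⇒ χ ≥ 2
  assign h→c0 j→c1 k→c0 r→c1 — no edge inside a register ⇒ χ ≤ 2
  χ = 2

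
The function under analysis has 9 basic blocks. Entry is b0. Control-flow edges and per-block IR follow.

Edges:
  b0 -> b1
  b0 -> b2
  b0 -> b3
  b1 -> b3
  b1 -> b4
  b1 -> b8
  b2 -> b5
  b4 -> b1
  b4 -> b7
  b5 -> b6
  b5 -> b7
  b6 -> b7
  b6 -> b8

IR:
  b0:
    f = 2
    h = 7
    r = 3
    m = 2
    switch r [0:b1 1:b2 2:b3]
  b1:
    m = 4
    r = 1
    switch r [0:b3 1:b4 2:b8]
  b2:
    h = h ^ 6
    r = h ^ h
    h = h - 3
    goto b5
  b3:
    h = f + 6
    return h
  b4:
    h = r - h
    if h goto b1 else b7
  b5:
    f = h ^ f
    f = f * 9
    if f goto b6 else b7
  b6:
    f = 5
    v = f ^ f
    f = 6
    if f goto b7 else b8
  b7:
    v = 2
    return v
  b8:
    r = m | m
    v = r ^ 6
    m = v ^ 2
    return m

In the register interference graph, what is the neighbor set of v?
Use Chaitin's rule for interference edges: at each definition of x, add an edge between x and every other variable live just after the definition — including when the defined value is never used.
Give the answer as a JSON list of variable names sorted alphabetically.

Per-block:
  b0 def {f,h,m,r} use ∅
  b1 def {m,r} use ∅
  b2 def {h,r} use {h}
  b3 def {h} use {f}
  b4 def {h} use {h,r}
  b5 def {f} use {f,h}
  b6 def {f,v} use ∅
  b7 def {v} use ∅
  b8 def {m,r,v} use {m}

Backward fixpoint:
  b0: in=∅ out={f,h,m}
  b1: in={f,h} out={f,h,m,r}
  b2: in={f,h,m} out={f,h,m}
  b3: in={f} out=∅
  b4: in={f,h,r} out={f,h}
  b5: in={f,h,m} out={m}
  b6: in={m} out={m}
  b7: in=∅ out=∅
  b8: in={m} out=∅

Conflict graph:
  f↔{h,m,r}
  h↔{f,m,r}
  m↔{f,h,r,v}
  r↔{f,h,m}
  v↔{m}

N(v) = ["m"]

Answer: ["m"]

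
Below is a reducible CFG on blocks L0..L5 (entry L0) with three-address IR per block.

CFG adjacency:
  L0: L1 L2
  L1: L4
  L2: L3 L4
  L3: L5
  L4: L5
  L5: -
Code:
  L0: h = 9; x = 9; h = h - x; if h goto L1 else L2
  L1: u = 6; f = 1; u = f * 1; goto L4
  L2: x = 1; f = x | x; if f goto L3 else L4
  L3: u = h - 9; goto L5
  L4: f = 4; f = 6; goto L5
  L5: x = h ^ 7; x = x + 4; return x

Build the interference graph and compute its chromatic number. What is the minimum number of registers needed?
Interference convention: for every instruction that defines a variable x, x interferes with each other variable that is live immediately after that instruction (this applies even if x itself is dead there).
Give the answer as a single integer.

def/use:
  L0 def {h,x} use ∅
  L1 def {f,u} use ∅
  L2 def {f,x} use ∅
  L3 def {u} use {h}
  L4 def {f} use ∅
  L5 def {x} use {h}

Liveness:
  live L0: ∅→{h}
  live L1: {h}→{h}
  live L2: {h}→{h}
  live L3: {h}→{h}
  live L4: {h}→{h}
  live L5: {h}→∅

Interference:
  f — {h}
  h — {f,u,x}
  u — {h}
  x — {h}

Registers:
  lower bound: {f,h} mutually conflict ⇒ χ ≥ 2
  assign f→R1 h→R0 u→R1 x→R1 — no edge inside a register ⇒ χ ≤ 2
  χ = 2

Answer: 2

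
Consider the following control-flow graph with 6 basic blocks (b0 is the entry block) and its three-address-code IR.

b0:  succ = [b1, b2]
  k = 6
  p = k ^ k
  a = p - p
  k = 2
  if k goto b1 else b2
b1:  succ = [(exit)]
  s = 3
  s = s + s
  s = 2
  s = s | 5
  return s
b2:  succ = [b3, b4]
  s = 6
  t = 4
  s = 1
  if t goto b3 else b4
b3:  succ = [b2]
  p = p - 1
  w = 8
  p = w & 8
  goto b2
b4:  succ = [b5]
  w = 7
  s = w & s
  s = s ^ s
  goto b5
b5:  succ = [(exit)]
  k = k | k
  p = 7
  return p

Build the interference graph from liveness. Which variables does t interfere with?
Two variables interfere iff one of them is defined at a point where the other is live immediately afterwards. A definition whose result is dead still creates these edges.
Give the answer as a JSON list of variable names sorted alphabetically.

Per-block:
  b0: {a,k,p} / ∅
  b1: {s} / ∅
  b2: {s,t} / ∅
  b3: {p,w} / {p}
  b4: {s,w} / {s}
  b5: {k,p} / {k}

Live sets:
  b0: in=∅ out={k,p}
  b1: in=∅ out=∅
  b2: in={k,p} out={k,p,s}
  b3: in={k,p} out={k,p}
  b4: in={k,s} out={k}
  b5: in={k} out=∅

Interference:
  a: {p}
  k: {p,s,t,w}
  p: {a,k,s,t}
  s: {k,p,t,w}
  t: {k,p,s}
  w: {k,s}

N(t) = ["k", "p", "s"]

Answer: ["k", "p", "s"]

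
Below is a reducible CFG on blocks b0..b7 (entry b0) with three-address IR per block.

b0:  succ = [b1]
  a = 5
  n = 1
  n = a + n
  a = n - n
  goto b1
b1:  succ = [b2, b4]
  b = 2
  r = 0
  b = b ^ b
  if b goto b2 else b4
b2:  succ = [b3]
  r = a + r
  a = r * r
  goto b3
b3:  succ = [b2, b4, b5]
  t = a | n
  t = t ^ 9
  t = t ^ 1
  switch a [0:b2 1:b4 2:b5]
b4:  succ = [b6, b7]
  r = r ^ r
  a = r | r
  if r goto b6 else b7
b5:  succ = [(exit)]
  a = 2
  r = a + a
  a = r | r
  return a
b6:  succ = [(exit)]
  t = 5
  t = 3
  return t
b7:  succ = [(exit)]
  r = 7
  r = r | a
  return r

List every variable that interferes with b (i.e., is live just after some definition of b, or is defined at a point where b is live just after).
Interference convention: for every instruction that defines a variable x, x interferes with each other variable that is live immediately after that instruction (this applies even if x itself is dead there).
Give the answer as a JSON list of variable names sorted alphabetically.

Block summaries:
  b0: def={a,n} ue=∅
  b1: def={b,r} ue=∅
  b2: def={a,r} ue={a,r}
  b3: def={t} ue={a,n}
  b4: def={a,r} ue={r}
  b5: def={a,r} ue=∅
  b6: def={t} ue=∅
  b7: def={r} ue={a}

Liveness:
  live b0: ∅→{a,n}
  live b1: {a,n}→{a,n,r}
  live b2: {a,n,r}→{a,n,r}
  live b3: {a,n,r}→{a,n,r}
  live b4: {r}→{a}
  live b5: ∅→∅
  live b6: ∅→∅
  live b7: {a}→∅

Interfere edges:
  a — {b,n,r,t}
  b — {a,n,r}
  n — {a,b,r,t}
  r — {a,b,n,t}
  t — {a,n,r}

N(b) = ["a", "n", "r"]

Answer: ["a", "n", "r"]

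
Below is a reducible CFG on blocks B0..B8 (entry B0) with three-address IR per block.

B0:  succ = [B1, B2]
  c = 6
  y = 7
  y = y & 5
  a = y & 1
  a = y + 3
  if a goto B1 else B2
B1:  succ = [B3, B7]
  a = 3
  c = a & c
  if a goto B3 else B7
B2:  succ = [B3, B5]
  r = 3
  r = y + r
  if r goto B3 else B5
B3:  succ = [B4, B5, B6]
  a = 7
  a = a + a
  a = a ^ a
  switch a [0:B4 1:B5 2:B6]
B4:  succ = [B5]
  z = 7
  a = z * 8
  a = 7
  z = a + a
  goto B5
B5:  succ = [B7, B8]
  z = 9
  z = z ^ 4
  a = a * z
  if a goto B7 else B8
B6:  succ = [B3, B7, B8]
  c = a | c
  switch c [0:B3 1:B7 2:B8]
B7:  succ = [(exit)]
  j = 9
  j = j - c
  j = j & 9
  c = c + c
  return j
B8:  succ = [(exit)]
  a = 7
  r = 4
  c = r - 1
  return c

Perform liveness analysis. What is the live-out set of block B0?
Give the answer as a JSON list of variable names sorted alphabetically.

Answer: ["a", "c", "y"]

Working:
Per-block:
  B0: {a,c,y} / ∅
  B1: {a,c} / {c}
  B2: {r} / {y}
  B3: {a} / ∅
  B4: {a,z} / ∅
  B5: {a,z} / {a}
  B6: {c} / {a,c}
  B7: {c,j} / {c}
  B8: {a,c,r} / ∅

Live sets:
  B0 li=∅ lo={a,c,y}
  B1 li={c} lo={c}
  B2 li={a,c,y} lo={a,c}
  B3 li={c} lo={a,c}
  B4 li={c} lo={a,c}
  B5 li={a,c} lo={c}
  B6 li={a,c} lo={c}
  B7 li={c} lo=∅
  B8 li=∅ lo=∅

live-out(B0) = ["a", "c", "y"]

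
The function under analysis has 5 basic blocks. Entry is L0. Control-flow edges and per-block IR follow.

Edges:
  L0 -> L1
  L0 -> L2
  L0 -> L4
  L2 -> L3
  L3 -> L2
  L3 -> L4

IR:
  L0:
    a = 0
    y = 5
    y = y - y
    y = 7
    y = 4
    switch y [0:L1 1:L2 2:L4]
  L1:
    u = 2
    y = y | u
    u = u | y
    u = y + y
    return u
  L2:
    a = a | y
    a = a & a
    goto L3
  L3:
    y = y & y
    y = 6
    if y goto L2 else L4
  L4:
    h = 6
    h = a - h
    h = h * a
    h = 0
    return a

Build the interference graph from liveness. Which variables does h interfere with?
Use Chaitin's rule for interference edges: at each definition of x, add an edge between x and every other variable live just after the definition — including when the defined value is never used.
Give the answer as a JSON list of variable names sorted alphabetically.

Block summaries:
  L0 def {a,y} use ∅
  L1 def {u,y} use {y}
  L2 def {a} use {a,y}
  L3 def {y} use {y}
  L4 def {h} use {a}

Live sets:
  L0 li=∅ lo={a,y}
  L1 li={y} lo=∅
  L2 li={a,y} lo={a,y}
  L3 li={a,y} lo={a,y}
  L4 li={a} lo=∅

Conflict graph:
  a↔{h,y}
  h↔{a}
  u↔{y}
  y↔{a,u}

N(h) = ["a"]

Answer: ["a"]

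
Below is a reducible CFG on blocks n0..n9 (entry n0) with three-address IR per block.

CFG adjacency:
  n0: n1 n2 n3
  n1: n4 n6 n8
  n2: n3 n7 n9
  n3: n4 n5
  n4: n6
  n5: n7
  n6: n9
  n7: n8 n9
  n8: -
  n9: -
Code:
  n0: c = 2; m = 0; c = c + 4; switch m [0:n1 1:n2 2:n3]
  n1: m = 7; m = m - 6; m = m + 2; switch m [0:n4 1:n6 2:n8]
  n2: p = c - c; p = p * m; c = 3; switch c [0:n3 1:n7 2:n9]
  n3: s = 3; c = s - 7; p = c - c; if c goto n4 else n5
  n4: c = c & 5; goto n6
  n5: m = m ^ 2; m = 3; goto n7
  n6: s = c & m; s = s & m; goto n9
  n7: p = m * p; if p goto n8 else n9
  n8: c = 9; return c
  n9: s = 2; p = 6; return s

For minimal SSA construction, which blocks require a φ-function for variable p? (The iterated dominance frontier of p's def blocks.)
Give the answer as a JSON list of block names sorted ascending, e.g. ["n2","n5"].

Answer: ["n3", "n4", "n6", "n7", "n8", "n9"]

Analysis:
idom tree: n1←n0 n2←n0 n3←n0 n4←n0 n5←n3 n6←n0 n7←n0 n8←n0 n9←n0
Join-block Dom:
  n3: preds {n0,n2}: {n0} ∩ {n0,n2} = {n0}; idom=n0
  n4: preds {n1,n3}: {n0,n1} ∩ {n0,n3} = {n0}; idom=n0
  n6: preds {n1,n4}: {n0,n1} ∩ {n0,n4} = {n0}; idom=n0
  n7: preds {n2,n5}: {n0,n2} ∩ {n0,n3,n5} = {n0}; idom=n0
  n8: preds {n1,n7}: {n0,n1} ∩ {n0,n7} = {n0}; idom=n0
  n9: preds {n2,n6,n7}: {n0,n2} ∩ {n0,n6} ∩ {n0,n7} = {n0}; idom=n0

DF walk-up:
  n3←n0: walk · to n0
  n3←n2: walk n2 to n0
  n4←n1: walk n1 to n0
  n4←n3: walk n3 to n0
  n6←n1: walk n1 to n0
  n6←n4: walk n4 to n0
  n7←n2: walk n2 to n0
  n7←n5: walk n5→n3 to n0
  n8←n1: walk n1 to n0
  n8←n7: walk n7 to n0
  n9←n2: walk n2 to n0
  n9←n6: walk n6 to n0
  n9←n7: walk n7 to n0
  n0 → ∅
  n1 → {n4,n6,n8}
  n2 → {n3,n7,n9}
  n3 → {n4,n7}
  n4 → {n6}
  n5 → {n7}
  n6 → {n9}
  n7 → {n8,n9}
  n8 → ∅
  n9 → ∅

φ for p: defs {n2,n3,n7,n9}
  DF⁺ = {n3,n4,n6,n7,n8,n9}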